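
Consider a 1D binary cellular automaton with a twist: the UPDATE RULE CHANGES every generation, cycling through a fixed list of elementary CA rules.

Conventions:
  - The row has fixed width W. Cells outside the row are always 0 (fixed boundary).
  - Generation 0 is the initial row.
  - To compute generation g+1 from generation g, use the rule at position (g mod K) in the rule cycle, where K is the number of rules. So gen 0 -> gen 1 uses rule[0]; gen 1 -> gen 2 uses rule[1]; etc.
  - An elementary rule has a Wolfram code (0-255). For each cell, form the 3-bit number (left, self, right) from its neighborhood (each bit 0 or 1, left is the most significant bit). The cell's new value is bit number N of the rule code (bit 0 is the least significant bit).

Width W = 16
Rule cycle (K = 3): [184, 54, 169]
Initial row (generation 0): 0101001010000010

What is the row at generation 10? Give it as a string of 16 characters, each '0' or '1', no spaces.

Gen 0: 0101001010000010
Gen 1 (rule 184): 0010100101000001
Gen 2 (rule 54): 0111111111100011
Gen 3 (rule 169): 0111111111001010
Gen 4 (rule 184): 0111111110100101
Gen 5 (rule 54): 1000000001111111
Gen 6 (rule 169): 0011111101111110
Gen 7 (rule 184): 0011111011111101
Gen 8 (rule 54): 0100000100000011
Gen 9 (rule 169): 0001110001111010
Gen 10 (rule 184): 0001101001110101

Answer: 0001101001110101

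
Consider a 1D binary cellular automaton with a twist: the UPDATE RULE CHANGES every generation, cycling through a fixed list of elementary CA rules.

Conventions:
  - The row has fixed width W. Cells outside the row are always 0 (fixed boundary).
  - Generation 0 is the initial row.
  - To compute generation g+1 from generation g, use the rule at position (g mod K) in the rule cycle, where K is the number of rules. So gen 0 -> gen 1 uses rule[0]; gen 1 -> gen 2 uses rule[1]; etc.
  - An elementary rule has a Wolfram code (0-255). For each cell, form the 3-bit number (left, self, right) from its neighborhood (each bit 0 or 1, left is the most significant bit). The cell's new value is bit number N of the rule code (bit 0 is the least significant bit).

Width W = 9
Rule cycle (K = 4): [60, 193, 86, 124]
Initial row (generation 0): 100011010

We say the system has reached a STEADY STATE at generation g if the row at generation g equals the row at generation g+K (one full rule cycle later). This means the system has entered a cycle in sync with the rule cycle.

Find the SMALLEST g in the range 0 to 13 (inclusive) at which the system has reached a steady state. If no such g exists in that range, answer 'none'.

Gen 0: 100011010
Gen 1 (rule 60): 110010111
Gen 2 (rule 193): 010000011
Gen 3 (rule 86): 111000101
Gen 4 (rule 124): 101100111
Gen 5 (rule 60): 111010100
Gen 6 (rule 193): 011000001
Gen 7 (rule 86): 101100011
Gen 8 (rule 124): 111110011
Gen 9 (rule 60): 100001010
Gen 10 (rule 193): 001100000
Gen 11 (rule 86): 010110000
Gen 12 (rule 124): 011111000
Gen 13 (rule 60): 010000100
Gen 14 (rule 193): 000110001
Gen 15 (rule 86): 001011011
Gen 16 (rule 124): 001111111
Gen 17 (rule 60): 001000000

Answer: none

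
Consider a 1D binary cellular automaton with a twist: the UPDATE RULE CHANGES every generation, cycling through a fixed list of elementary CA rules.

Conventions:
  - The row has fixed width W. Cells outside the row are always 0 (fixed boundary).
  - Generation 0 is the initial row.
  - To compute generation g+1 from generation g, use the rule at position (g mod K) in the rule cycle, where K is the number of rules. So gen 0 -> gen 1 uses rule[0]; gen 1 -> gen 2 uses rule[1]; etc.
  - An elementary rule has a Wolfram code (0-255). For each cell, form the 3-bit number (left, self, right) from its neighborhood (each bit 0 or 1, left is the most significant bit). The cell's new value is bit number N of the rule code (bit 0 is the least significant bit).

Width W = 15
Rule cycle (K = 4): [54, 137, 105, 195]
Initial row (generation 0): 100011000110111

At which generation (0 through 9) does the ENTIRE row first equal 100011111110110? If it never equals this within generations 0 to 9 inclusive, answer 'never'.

Gen 0: 100011000110111
Gen 1 (rule 54): 110100101001000
Gen 2 (rule 137): 100000000000011
Gen 3 (rule 105): 001111111111011
Gen 4 (rule 195): 110111111111001
Gen 5 (rule 54): 001000000000111
Gen 6 (rule 137): 100011111110110
Gen 7 (rule 105): 001010000011110
Gen 8 (rule 195): 110000111101110
Gen 9 (rule 54): 001001000010001

Answer: 6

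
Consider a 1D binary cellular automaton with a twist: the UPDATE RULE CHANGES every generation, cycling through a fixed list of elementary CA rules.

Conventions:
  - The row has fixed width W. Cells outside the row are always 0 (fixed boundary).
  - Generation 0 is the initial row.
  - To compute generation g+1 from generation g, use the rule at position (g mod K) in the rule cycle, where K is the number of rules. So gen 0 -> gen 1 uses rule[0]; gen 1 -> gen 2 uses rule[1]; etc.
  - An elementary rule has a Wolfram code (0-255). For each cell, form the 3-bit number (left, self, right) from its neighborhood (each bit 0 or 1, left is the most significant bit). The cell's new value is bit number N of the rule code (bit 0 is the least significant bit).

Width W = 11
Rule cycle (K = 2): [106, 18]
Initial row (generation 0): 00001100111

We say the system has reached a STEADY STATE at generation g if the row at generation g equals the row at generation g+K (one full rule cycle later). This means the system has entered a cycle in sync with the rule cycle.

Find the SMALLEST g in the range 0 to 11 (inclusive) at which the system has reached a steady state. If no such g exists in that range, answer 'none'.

Gen 0: 00001100111
Gen 1 (rule 106): 00011101101
Gen 2 (rule 18): 00100000000
Gen 3 (rule 106): 01000000000
Gen 4 (rule 18): 10100000000
Gen 5 (rule 106): 01000000000
Gen 6 (rule 18): 10100000000
Gen 7 (rule 106): 01000000000
Gen 8 (rule 18): 10100000000
Gen 9 (rule 106): 01000000000
Gen 10 (rule 18): 10100000000
Gen 11 (rule 106): 01000000000
Gen 12 (rule 18): 10100000000
Gen 13 (rule 106): 01000000000

Answer: 3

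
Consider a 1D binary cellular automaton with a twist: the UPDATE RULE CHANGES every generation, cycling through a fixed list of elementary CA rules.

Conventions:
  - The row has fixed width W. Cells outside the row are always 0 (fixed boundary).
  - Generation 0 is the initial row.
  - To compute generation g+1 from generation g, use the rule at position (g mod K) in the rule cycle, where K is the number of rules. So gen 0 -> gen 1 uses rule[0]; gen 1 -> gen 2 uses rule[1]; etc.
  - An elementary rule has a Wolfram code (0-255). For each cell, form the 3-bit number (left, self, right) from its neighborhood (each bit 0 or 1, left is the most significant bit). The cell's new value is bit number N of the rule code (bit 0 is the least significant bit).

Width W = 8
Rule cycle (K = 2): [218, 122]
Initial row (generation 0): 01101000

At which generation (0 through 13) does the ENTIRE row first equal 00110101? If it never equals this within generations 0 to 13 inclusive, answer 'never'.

Gen 0: 01101000
Gen 1 (rule 218): 11100100
Gen 2 (rule 122): 10111010
Gen 3 (rule 218): 00111001
Gen 4 (rule 122): 01101110
Gen 5 (rule 218): 11101111
Gen 6 (rule 122): 10111001
Gen 7 (rule 218): 00111110
Gen 8 (rule 122): 01100011
Gen 9 (rule 218): 11110111
Gen 10 (rule 122): 10011101
Gen 11 (rule 218): 01111100
Gen 12 (rule 122): 11000110
Gen 13 (rule 218): 11101111

Answer: never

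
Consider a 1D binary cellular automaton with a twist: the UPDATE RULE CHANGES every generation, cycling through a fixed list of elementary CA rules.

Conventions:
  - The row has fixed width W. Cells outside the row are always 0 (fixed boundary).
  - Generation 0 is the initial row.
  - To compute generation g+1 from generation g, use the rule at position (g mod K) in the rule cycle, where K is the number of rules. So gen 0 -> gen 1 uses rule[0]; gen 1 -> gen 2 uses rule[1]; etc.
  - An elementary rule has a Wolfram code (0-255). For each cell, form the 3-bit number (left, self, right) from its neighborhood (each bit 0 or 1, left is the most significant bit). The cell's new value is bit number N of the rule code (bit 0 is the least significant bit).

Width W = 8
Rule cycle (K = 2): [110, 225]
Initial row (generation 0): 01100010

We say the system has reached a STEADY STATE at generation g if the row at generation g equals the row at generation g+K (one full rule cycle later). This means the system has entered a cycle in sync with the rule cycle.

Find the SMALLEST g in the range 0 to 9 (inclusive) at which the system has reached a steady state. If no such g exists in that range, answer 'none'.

Gen 0: 01100010
Gen 1 (rule 110): 11100110
Gen 2 (rule 225): 01100010
Gen 3 (rule 110): 11100110
Gen 4 (rule 225): 01100010
Gen 5 (rule 110): 11100110
Gen 6 (rule 225): 01100010
Gen 7 (rule 110): 11100110
Gen 8 (rule 225): 01100010
Gen 9 (rule 110): 11100110
Gen 10 (rule 225): 01100010
Gen 11 (rule 110): 11100110

Answer: 0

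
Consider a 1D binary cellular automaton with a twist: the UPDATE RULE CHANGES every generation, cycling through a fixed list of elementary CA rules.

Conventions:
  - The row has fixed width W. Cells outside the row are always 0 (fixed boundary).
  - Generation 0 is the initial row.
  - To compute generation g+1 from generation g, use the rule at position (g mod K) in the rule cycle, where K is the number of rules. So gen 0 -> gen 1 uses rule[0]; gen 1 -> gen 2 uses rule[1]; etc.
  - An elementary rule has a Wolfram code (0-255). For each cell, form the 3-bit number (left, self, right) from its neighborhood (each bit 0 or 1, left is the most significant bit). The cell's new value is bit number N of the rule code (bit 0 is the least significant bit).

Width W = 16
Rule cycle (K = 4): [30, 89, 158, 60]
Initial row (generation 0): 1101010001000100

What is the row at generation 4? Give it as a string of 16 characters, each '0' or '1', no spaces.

Gen 0: 1101010001000100
Gen 1 (rule 30): 1001011011101110
Gen 2 (rule 89): 0100011010101011
Gen 3 (rule 158): 1110110010101010
Gen 4 (rule 60): 1001101011111111

Answer: 1001101011111111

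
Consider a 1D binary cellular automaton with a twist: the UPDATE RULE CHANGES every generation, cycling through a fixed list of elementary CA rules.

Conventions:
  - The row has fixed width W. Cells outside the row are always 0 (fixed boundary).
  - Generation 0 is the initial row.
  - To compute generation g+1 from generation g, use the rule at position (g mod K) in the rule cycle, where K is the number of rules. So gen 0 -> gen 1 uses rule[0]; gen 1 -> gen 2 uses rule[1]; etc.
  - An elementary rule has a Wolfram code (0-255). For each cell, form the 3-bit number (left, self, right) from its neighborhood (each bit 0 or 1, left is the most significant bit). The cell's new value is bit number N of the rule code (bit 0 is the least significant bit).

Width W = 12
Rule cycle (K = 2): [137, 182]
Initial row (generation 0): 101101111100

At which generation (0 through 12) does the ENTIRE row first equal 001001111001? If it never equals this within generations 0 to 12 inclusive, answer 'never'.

Gen 0: 101101111100
Gen 1 (rule 137): 001001111001
Gen 2 (rule 182): 011110110111
Gen 3 (rule 137): 011100100110
Gen 4 (rule 182): 101011111001
Gen 5 (rule 137): 000011110000
Gen 6 (rule 182): 000101101000
Gen 7 (rule 137): 110001000011
Gen 8 (rule 182): 001011100100
Gen 9 (rule 137): 100011000001
Gen 10 (rule 182): 110100100011
Gen 11 (rule 137): 100000001010
Gen 12 (rule 182): 110000011111

Answer: 1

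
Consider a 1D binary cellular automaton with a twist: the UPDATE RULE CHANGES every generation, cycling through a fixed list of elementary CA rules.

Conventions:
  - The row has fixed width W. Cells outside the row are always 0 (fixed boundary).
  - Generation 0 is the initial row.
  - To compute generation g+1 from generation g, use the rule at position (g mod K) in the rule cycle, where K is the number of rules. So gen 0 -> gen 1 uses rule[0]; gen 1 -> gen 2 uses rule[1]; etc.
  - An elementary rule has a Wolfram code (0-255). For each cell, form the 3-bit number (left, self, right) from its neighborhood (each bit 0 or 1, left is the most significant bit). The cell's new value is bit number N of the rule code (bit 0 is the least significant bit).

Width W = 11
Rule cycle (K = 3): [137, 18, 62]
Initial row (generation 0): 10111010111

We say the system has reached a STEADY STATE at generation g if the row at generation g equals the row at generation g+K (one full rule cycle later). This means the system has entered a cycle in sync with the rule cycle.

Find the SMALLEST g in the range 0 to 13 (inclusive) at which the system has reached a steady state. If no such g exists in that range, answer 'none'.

Answer: 5

Derivation:
Gen 0: 10111010111
Gen 1 (rule 137): 00110000110
Gen 2 (rule 18): 01001001001
Gen 3 (rule 62): 11111111111
Gen 4 (rule 137): 11111111110
Gen 5 (rule 18): 00000000001
Gen 6 (rule 62): 00000000011
Gen 7 (rule 137): 11111111010
Gen 8 (rule 18): 00000000001
Gen 9 (rule 62): 00000000011
Gen 10 (rule 137): 11111111010
Gen 11 (rule 18): 00000000001
Gen 12 (rule 62): 00000000011
Gen 13 (rule 137): 11111111010
Gen 14 (rule 18): 00000000001
Gen 15 (rule 62): 00000000011
Gen 16 (rule 137): 11111111010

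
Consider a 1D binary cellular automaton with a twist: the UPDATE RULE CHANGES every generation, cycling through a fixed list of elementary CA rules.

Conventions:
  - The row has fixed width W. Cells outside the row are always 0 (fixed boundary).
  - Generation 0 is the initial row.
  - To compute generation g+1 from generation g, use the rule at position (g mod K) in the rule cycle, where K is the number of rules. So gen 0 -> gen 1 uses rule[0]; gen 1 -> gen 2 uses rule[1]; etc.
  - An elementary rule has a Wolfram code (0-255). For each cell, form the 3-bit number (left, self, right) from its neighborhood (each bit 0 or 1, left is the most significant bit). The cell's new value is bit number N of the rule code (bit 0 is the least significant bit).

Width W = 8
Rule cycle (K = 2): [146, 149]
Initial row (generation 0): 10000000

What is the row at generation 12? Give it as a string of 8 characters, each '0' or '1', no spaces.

Answer: 01111111

Derivation:
Gen 0: 10000000
Gen 1 (rule 146): 01000000
Gen 2 (rule 149): 01111111
Gen 3 (rule 146): 10111110
Gen 4 (rule 149): 10011101
Gen 5 (rule 146): 01101000
Gen 6 (rule 149): 00001111
Gen 7 (rule 146): 00010110
Gen 8 (rule 149): 11010001
Gen 9 (rule 146): 00001010
Gen 10 (rule 149): 11101011
Gen 11 (rule 146): 01000000
Gen 12 (rule 149): 01111111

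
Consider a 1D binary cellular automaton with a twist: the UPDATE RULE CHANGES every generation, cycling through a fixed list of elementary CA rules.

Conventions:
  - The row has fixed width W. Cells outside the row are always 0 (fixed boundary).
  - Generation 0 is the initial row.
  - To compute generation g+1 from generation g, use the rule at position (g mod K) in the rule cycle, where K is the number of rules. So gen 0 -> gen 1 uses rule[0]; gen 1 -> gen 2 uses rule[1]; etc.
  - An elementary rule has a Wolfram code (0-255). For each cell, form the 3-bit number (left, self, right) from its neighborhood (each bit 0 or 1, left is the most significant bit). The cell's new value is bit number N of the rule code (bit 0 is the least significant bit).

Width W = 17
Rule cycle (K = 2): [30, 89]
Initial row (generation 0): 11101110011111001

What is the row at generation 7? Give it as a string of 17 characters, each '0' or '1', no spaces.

Gen 0: 11101110011111001
Gen 1 (rule 30): 10001001110000111
Gen 2 (rule 89): 01100101011110101
Gen 3 (rule 30): 11011101010000101
Gen 4 (rule 89): 11010100001110000
Gen 5 (rule 30): 10010110011001000
Gen 6 (rule 89): 01000111011100111
Gen 7 (rule 30): 11101100010011100

Answer: 11101100010011100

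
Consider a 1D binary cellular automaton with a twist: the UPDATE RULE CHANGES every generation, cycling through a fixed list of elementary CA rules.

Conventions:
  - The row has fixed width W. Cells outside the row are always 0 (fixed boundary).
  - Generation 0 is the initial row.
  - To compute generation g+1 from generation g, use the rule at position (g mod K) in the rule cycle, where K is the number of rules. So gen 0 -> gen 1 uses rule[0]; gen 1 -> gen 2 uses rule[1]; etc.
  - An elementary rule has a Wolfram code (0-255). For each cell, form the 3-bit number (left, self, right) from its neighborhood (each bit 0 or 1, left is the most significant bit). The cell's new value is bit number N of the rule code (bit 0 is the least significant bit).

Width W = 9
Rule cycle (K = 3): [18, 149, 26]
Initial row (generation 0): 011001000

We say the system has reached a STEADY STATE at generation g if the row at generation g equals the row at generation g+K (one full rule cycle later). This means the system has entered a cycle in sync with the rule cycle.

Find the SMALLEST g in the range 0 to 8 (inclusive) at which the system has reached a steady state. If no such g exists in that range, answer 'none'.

Answer: none

Derivation:
Gen 0: 011001000
Gen 1 (rule 18): 100110100
Gen 2 (rule 149): 110000111
Gen 3 (rule 26): 101001100
Gen 4 (rule 18): 000110010
Gen 5 (rule 149): 110001011
Gen 6 (rule 26): 101010010
Gen 7 (rule 18): 000001101
Gen 8 (rule 149): 111100001
Gen 9 (rule 26): 100010010
Gen 10 (rule 18): 010101101
Gen 11 (rule 149): 010100001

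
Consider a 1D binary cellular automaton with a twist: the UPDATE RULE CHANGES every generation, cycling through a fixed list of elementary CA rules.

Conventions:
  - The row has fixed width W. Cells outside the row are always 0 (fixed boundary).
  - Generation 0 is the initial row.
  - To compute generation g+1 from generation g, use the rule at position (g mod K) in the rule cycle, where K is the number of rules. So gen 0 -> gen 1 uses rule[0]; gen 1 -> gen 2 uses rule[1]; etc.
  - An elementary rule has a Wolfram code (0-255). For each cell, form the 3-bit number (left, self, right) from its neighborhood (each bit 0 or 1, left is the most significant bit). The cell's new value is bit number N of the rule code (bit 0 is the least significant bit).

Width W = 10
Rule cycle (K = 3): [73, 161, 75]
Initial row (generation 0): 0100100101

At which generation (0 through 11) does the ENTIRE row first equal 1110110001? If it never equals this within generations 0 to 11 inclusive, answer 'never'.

Gen 0: 0100100101
Gen 1 (rule 73): 0000000000
Gen 2 (rule 161): 1111111111
Gen 3 (rule 75): 1000000001
Gen 4 (rule 73): 0011111100
Gen 5 (rule 161): 1001111001
Gen 6 (rule 75): 0011001010
Gen 7 (rule 73): 1011000000
Gen 8 (rule 161): 0100011111
Gen 9 (rule 75): 1001110001
Gen 10 (rule 73): 0001010100
Gen 11 (rule 161): 1100101001

Answer: never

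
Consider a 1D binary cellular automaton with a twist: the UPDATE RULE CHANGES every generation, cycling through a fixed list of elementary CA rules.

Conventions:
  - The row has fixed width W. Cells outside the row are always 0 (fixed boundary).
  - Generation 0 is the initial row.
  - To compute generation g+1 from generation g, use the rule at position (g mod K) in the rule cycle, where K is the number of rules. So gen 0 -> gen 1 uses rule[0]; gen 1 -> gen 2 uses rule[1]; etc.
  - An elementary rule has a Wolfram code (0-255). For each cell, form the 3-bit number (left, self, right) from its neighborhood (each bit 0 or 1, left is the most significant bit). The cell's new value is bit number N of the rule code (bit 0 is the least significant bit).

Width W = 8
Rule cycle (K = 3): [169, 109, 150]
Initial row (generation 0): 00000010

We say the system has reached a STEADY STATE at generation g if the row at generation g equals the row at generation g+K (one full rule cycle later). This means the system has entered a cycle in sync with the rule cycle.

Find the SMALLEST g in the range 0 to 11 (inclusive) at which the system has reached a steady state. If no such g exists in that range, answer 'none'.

Gen 0: 00000010
Gen 1 (rule 169): 11111000
Gen 2 (rule 109): 10001011
Gen 3 (rule 150): 11011000
Gen 4 (rule 169): 10110011
Gen 5 (rule 109): 11110011
Gen 6 (rule 150): 01101100
Gen 7 (rule 169): 01011001
Gen 8 (rule 109): 01111001
Gen 9 (rule 150): 10110111
Gen 10 (rule 169): 01101110
Gen 11 (rule 109): 01111010
Gen 12 (rule 150): 10110011
Gen 13 (rule 169): 01100010
Gen 14 (rule 109): 01101010

Answer: none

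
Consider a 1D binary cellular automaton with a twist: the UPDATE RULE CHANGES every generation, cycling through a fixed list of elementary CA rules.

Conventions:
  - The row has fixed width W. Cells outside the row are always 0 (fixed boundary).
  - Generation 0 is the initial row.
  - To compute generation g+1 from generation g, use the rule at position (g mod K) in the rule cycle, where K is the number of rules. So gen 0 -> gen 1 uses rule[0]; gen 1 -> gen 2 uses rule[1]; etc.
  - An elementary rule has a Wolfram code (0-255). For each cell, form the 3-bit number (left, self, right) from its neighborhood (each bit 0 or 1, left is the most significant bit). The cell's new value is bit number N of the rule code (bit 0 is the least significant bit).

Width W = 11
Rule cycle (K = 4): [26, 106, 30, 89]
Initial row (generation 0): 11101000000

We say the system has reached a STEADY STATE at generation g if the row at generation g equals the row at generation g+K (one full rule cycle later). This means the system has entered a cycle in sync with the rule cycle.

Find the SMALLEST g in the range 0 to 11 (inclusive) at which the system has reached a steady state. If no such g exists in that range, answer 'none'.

Answer: 1

Derivation:
Gen 0: 11101000000
Gen 1 (rule 26): 10000100000
Gen 2 (rule 106): 00001000000
Gen 3 (rule 30): 00011100000
Gen 4 (rule 89): 11010111111
Gen 5 (rule 26): 10000100000
Gen 6 (rule 106): 00001000000
Gen 7 (rule 30): 00011100000
Gen 8 (rule 89): 11010111111
Gen 9 (rule 26): 10000100000
Gen 10 (rule 106): 00001000000
Gen 11 (rule 30): 00011100000
Gen 12 (rule 89): 11010111111
Gen 13 (rule 26): 10000100000
Gen 14 (rule 106): 00001000000
Gen 15 (rule 30): 00011100000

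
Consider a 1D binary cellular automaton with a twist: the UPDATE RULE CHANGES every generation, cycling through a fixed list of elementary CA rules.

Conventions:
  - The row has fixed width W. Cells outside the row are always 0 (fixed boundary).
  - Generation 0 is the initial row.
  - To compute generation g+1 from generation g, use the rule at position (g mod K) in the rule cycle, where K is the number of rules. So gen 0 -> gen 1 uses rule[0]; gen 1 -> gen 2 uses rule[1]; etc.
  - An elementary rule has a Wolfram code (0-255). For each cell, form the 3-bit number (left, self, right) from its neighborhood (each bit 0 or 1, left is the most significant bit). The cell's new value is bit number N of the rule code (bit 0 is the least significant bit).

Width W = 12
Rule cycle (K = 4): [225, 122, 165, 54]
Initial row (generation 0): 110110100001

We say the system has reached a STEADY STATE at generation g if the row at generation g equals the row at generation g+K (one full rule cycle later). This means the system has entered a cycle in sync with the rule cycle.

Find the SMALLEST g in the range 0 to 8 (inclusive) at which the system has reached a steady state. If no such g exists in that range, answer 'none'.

Answer: none

Derivation:
Gen 0: 110110100001
Gen 1 (rule 225): 011011001100
Gen 2 (rule 122): 111111111110
Gen 3 (rule 165): 011111111100
Gen 4 (rule 54): 100000000010
Gen 5 (rule 225): 001111111000
Gen 6 (rule 122): 011000001100
Gen 7 (rule 165): 000011100001
Gen 8 (rule 54): 000100010011
Gen 9 (rule 225): 110001000001
Gen 10 (rule 122): 111010100010
Gen 11 (rule 165): 010111101010
Gen 12 (rule 54): 111000011111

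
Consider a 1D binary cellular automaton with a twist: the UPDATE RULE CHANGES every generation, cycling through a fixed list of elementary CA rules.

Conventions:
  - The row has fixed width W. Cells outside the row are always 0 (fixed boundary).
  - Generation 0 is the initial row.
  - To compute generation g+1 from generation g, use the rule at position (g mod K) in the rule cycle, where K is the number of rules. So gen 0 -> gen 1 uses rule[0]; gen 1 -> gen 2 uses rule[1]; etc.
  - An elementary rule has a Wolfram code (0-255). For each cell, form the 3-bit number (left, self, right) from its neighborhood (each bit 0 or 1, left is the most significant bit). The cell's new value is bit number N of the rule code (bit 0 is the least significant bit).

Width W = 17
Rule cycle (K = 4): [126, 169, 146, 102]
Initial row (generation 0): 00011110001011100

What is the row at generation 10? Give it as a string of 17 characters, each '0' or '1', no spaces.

Gen 0: 00011110001011100
Gen 1 (rule 126): 00110011011110110
Gen 2 (rule 169): 10100010111101100
Gen 3 (rule 146): 00010100011000010
Gen 4 (rule 102): 00111100101000110
Gen 5 (rule 126): 01100111111101111
Gen 6 (rule 169): 01000111111011110
Gen 7 (rule 146): 10101011110001101
Gen 8 (rule 102): 11111100010010111
Gen 9 (rule 126): 10000110111111101
Gen 10 (rule 169): 00110101111111010

Answer: 00110101111111010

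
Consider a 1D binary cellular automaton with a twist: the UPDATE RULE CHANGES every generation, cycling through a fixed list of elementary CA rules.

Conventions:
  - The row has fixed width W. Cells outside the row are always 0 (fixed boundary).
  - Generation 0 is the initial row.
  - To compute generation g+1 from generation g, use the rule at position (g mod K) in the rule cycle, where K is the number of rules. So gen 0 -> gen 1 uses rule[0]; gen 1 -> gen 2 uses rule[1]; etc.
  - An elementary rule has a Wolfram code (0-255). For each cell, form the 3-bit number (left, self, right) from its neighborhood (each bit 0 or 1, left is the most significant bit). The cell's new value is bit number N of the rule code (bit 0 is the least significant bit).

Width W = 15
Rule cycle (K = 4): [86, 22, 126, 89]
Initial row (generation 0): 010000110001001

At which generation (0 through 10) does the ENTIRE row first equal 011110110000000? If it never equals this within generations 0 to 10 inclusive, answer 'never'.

Gen 0: 010000110001001
Gen 1 (rule 86): 111001011011111
Gen 2 (rule 22): 000111000000000
Gen 3 (rule 126): 001101100000000
Gen 4 (rule 89): 101101111111111
Gen 5 (rule 86): 100100000000001
Gen 6 (rule 22): 111110000000011
Gen 7 (rule 126): 100011000000111
Gen 8 (rule 89): 011011111110101
Gen 9 (rule 86): 101000000010101
Gen 10 (rule 22): 101100000110101

Answer: never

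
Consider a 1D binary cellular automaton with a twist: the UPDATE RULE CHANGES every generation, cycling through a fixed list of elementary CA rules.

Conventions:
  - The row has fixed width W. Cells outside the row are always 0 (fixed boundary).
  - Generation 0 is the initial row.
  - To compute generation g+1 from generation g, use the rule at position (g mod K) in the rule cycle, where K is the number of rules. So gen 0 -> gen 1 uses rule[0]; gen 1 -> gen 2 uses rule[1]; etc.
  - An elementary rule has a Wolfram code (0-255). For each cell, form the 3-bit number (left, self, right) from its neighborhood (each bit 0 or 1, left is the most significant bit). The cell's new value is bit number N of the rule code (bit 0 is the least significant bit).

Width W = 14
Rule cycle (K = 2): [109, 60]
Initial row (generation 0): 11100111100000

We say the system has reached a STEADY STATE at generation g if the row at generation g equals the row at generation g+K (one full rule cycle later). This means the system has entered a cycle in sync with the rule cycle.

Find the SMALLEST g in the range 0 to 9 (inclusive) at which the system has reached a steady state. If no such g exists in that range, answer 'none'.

Gen 0: 11100111100000
Gen 1 (rule 109): 10100100101111
Gen 2 (rule 60): 11110110111000
Gen 3 (rule 109): 10011111101011
Gen 4 (rule 60): 11010000011110
Gen 5 (rule 109): 11110111010010
Gen 6 (rule 60): 10001100111011
Gen 7 (rule 109): 10101100101111
Gen 8 (rule 60): 11111010111000
Gen 9 (rule 109): 10001111101011
Gen 10 (rule 60): 11001000011110
Gen 11 (rule 109): 11001011010010

Answer: none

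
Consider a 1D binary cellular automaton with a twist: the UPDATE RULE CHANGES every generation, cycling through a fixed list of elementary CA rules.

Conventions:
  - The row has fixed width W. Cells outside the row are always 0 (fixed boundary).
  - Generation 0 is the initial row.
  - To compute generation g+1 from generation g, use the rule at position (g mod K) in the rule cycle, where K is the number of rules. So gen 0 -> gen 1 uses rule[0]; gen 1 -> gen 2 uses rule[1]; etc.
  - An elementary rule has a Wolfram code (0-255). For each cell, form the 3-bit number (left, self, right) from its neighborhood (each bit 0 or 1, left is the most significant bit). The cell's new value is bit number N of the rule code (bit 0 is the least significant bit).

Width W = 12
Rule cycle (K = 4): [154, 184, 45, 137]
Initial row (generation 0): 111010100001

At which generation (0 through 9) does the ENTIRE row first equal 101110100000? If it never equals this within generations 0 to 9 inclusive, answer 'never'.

Answer: 5

Derivation:
Gen 0: 111010100001
Gen 1 (rule 154): 110000010010
Gen 2 (rule 184): 101000001001
Gen 3 (rule 45): 111011101001
Gen 4 (rule 137): 110011000000
Gen 5 (rule 154): 101110100000
Gen 6 (rule 184): 011101010000
Gen 7 (rule 45): 010011110111
Gen 8 (rule 137): 000011100110
Gen 9 (rule 154): 000111011101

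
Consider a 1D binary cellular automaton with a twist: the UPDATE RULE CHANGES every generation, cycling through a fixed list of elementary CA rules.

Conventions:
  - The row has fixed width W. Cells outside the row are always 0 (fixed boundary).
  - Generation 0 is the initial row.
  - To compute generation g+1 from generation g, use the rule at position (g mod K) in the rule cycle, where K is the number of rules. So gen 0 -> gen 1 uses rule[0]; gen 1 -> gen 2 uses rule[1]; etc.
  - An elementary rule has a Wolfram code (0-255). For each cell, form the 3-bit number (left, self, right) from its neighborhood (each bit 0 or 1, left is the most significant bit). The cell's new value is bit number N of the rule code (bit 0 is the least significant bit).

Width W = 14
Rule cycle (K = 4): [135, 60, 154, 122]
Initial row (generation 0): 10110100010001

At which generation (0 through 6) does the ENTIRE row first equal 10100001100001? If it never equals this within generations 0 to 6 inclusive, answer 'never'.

Answer: 6

Derivation:
Gen 0: 10110100010001
Gen 1 (rule 135): 10000101110111
Gen 2 (rule 60): 11000111001100
Gen 3 (rule 154): 10101110111010
Gen 4 (rule 122): 01011011101101
Gen 5 (rule 135): 11000001000001
Gen 6 (rule 60): 10100001100001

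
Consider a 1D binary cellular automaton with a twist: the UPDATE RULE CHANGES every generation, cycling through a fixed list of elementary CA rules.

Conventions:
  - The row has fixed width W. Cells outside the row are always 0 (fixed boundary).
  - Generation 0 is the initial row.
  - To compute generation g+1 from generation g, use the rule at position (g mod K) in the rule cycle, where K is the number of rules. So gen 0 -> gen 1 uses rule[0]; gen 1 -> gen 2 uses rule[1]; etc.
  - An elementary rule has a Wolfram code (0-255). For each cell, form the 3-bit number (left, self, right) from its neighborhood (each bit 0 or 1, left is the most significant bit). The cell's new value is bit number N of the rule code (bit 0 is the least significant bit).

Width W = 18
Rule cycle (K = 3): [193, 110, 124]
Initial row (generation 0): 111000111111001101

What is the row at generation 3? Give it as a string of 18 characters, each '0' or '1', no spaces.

Gen 0: 111000111111001101
Gen 1 (rule 193): 011010011111000100
Gen 2 (rule 110): 111110110001001100
Gen 3 (rule 124): 100011111001101110

Answer: 100011111001101110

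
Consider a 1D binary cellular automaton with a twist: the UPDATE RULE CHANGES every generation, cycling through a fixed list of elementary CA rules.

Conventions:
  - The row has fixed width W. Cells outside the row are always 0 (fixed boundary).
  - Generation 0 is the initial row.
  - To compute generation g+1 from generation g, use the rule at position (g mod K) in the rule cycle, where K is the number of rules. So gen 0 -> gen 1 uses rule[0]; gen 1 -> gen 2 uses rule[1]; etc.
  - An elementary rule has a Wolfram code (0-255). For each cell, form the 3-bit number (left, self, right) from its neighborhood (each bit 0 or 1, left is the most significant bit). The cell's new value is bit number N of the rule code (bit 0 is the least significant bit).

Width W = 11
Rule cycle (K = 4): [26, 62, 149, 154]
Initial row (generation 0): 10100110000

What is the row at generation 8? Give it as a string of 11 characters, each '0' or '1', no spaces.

Answer: 01011101000

Derivation:
Gen 0: 10100110000
Gen 1 (rule 26): 00011101000
Gen 2 (rule 62): 00110011100
Gen 3 (rule 149): 10001001011
Gen 4 (rule 154): 01010110010
Gen 5 (rule 26): 10000101101
Gen 6 (rule 62): 11001111011
Gen 7 (rule 149): 00100110000
Gen 8 (rule 154): 01011101000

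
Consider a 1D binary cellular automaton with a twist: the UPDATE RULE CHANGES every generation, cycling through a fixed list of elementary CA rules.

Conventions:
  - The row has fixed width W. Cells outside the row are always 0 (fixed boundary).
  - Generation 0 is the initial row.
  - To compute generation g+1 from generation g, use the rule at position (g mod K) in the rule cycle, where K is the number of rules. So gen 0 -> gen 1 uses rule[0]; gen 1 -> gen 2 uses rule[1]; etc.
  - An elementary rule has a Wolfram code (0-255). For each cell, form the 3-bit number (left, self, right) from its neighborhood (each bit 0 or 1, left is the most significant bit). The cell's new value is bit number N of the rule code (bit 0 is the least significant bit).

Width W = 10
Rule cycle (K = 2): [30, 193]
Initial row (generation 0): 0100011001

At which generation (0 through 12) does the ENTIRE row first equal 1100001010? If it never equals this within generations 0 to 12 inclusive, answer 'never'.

Gen 0: 0100011001
Gen 1 (rule 30): 1110110111
Gen 2 (rule 193): 0110010011
Gen 3 (rule 30): 1101111110
Gen 4 (rule 193): 0100111110
Gen 5 (rule 30): 1111100001
Gen 6 (rule 193): 0111101100
Gen 7 (rule 30): 1100001010
Gen 8 (rule 193): 0101100000
Gen 9 (rule 30): 1101010000
Gen 10 (rule 193): 0100000111
Gen 11 (rule 30): 1110001100
Gen 12 (rule 193): 0110100101

Answer: 7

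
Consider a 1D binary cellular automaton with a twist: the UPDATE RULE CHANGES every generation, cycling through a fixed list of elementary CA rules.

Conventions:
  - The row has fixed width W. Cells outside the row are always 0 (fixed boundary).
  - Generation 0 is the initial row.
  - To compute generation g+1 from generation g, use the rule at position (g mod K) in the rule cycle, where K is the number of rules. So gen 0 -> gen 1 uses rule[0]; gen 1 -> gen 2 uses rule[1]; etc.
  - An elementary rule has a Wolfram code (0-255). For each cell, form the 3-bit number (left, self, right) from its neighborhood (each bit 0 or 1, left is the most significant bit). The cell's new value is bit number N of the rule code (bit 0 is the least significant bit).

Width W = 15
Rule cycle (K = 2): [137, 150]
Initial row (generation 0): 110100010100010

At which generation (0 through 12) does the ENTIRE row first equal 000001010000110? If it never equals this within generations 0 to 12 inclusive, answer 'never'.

Answer: never

Derivation:
Gen 0: 110100010100010
Gen 1 (rule 137): 100001000001000
Gen 2 (rule 150): 110011100011100
Gen 3 (rule 137): 100011001011001
Gen 4 (rule 150): 110100111000111
Gen 5 (rule 137): 100000110010110
Gen 6 (rule 150): 110001001110001
Gen 7 (rule 137): 100100001100100
Gen 8 (rule 150): 111110010011110
Gen 9 (rule 137): 111100000011100
Gen 10 (rule 150): 011010000101010
Gen 11 (rule 137): 010000110000000
Gen 12 (rule 150): 111001001000000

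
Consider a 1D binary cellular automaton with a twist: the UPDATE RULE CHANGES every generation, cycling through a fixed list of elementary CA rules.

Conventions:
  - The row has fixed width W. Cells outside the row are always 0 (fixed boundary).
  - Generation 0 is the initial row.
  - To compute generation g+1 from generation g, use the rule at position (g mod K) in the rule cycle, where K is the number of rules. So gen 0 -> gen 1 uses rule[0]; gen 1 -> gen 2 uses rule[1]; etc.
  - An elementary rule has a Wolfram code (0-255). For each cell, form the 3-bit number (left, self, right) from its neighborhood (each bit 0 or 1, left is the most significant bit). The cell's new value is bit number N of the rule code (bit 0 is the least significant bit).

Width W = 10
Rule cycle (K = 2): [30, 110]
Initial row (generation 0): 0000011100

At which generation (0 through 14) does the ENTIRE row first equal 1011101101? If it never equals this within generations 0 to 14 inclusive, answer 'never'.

Answer: never

Derivation:
Gen 0: 0000011100
Gen 1 (rule 30): 0000110010
Gen 2 (rule 110): 0001110110
Gen 3 (rule 30): 0011000101
Gen 4 (rule 110): 0111001111
Gen 5 (rule 30): 1100111000
Gen 6 (rule 110): 1101101000
Gen 7 (rule 30): 1001001100
Gen 8 (rule 110): 1011011100
Gen 9 (rule 30): 1010010010
Gen 10 (rule 110): 1110110110
Gen 11 (rule 30): 1000100101
Gen 12 (rule 110): 1001101111
Gen 13 (rule 30): 1111001000
Gen 14 (rule 110): 1001011000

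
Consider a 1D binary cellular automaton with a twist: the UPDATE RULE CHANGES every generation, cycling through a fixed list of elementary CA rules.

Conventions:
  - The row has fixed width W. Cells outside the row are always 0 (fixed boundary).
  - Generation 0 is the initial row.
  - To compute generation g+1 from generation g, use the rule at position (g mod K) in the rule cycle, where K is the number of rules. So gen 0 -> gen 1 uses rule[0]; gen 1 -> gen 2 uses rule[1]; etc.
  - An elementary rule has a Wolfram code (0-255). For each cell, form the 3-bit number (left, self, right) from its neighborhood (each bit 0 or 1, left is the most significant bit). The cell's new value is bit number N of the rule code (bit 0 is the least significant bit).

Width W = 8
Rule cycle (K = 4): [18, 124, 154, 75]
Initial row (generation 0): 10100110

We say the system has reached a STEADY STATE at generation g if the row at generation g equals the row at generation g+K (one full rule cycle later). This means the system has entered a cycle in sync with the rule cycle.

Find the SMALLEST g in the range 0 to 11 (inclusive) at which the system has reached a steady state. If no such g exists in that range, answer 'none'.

Answer: 5

Derivation:
Gen 0: 10100110
Gen 1 (rule 18): 00011001
Gen 2 (rule 124): 00011101
Gen 3 (rule 154): 00111000
Gen 4 (rule 75): 11101011
Gen 5 (rule 18): 00000000
Gen 6 (rule 124): 00000000
Gen 7 (rule 154): 00000000
Gen 8 (rule 75): 11111111
Gen 9 (rule 18): 00000000
Gen 10 (rule 124): 00000000
Gen 11 (rule 154): 00000000
Gen 12 (rule 75): 11111111
Gen 13 (rule 18): 00000000
Gen 14 (rule 124): 00000000
Gen 15 (rule 154): 00000000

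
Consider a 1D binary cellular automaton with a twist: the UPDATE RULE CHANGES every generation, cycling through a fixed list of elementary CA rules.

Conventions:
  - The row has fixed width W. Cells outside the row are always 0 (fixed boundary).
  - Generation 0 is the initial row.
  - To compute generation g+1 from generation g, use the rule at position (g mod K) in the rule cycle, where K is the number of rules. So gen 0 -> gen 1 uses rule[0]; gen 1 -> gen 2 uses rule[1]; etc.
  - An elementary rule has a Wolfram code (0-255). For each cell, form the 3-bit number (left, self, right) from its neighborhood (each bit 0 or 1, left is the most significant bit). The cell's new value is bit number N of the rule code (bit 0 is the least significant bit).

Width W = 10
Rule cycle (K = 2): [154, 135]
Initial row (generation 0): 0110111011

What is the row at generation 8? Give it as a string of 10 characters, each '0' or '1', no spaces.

Answer: 1101001101

Derivation:
Gen 0: 0110111011
Gen 1 (rule 154): 1100110010
Gen 2 (rule 135): 0001000110
Gen 3 (rule 154): 0010101101
Gen 4 (rule 135): 1110100001
Gen 5 (rule 154): 1100010010
Gen 6 (rule 135): 0001110110
Gen 7 (rule 154): 0011100101
Gen 8 (rule 135): 1101001101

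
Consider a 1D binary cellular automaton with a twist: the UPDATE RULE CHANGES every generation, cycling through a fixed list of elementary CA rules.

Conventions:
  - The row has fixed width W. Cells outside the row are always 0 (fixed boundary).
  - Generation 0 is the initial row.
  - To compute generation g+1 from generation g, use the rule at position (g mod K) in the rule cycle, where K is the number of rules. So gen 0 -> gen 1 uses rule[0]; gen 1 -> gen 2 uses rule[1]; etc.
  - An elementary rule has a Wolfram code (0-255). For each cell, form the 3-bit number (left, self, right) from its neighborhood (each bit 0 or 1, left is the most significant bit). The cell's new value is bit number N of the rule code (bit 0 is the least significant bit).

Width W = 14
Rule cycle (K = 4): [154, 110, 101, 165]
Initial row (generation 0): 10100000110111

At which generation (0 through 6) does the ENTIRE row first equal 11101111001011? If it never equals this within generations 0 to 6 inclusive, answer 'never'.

Gen 0: 10100000110111
Gen 1 (rule 154): 00010001100110
Gen 2 (rule 110): 00110011101110
Gen 3 (rule 101): 10010000110010
Gen 4 (rule 165): 10010110000010
Gen 5 (rule 154): 01100101000101
Gen 6 (rule 110): 11101111001111

Answer: never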